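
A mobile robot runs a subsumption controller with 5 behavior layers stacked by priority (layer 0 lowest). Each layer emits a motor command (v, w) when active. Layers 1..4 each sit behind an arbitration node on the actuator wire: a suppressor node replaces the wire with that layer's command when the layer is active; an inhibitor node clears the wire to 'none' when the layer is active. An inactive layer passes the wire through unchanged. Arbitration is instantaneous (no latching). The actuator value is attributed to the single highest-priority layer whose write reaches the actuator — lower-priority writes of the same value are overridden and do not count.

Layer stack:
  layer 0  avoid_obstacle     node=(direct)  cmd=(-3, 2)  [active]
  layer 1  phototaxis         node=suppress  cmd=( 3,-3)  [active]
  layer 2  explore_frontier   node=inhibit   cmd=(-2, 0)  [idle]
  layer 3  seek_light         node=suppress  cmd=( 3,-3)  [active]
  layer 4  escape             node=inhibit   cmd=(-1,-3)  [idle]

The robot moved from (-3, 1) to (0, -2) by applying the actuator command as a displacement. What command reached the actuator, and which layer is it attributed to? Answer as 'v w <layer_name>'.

3 -3 seek_light

displacement = (0, -2) − (-3, 1) = (3, -3)
[0] avoid_obstacle on; wire := (-3, 2)
[1] phototaxis on (suppress); wire := (3, -3)
[2] explore_frontier off; pass (3, -3)
[3] seek_light on (suppress); wire := (3, -3)
[4] escape off; pass (3, -3)
output (3, -3) — from layer 3 (seek_light)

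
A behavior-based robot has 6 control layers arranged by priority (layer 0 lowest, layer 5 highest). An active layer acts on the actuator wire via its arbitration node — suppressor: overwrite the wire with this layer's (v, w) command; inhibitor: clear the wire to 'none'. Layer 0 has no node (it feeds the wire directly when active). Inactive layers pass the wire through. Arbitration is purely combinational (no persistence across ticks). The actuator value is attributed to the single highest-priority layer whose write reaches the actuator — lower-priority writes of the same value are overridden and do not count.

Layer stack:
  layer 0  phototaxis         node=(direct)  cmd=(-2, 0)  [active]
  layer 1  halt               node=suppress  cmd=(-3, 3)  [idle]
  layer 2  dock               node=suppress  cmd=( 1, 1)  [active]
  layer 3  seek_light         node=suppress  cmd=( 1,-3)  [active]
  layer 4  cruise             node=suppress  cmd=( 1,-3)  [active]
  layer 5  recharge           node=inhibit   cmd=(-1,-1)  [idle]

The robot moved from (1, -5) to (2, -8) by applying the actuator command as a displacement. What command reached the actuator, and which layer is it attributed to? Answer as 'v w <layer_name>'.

1 -3 cruise

displacement = (2, -8) − (1, -5) = (1, -3)
L0 phototaxis: active, feeds wire = (-2, 0)
L1 halt: idle → wire stays (-2, 0)
L2 dock: active, suppressor → wire = (1, 1)
L3 seek_light: active, suppressor → wire = (1, -3)
L4 cruise: active, suppressor → wire = (1, -3)
L5 recharge: idle → wire stays (1, -3)
actuator = (1, -3) — from layer 4 (cruise)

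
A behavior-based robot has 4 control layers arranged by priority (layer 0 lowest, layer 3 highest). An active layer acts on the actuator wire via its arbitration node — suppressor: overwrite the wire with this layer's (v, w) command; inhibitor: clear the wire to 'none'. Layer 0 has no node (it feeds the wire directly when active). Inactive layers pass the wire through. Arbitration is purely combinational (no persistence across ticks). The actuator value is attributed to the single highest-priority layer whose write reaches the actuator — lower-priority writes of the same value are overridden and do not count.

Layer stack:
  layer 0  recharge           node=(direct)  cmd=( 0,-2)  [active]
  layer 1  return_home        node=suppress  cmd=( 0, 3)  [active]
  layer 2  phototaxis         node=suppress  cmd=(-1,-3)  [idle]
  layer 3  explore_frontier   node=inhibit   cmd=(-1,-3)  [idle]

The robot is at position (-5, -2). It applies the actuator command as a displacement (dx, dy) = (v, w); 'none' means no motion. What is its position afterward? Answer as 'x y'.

[0] recharge on; wire := (0, -2)
[1] return_home on (suppress); wire := (0, 3)
[2] phototaxis off; pass (0, 3)
[3] explore_frontier off; pass (0, 3)
output (0, 3)
position: (-5, -2) + (0, 3) = (-5, 1)

-5 1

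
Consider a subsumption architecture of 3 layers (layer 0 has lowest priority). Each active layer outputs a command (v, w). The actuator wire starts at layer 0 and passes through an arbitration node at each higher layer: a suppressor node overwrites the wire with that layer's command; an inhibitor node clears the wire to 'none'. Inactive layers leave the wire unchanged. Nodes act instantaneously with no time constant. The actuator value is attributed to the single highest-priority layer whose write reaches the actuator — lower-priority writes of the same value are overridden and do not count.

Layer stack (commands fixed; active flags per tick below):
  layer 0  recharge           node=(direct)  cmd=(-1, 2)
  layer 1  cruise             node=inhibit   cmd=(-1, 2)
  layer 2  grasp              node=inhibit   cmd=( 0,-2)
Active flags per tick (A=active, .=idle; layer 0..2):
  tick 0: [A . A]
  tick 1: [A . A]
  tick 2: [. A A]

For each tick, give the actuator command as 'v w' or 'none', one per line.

none
none
none

tick 0:
  layer 0 (recharge) active — direct: (-1, 2)
  layer 1 (cruise) idle — unchanged: (-1, 2)
  layer 2 (grasp) active — inhibits: none
  → actuator none
tick 1:
  layer 0 (recharge) active — direct: (-1, 2)
  layer 1 (cruise) idle — unchanged: (-1, 2)
  layer 2 (grasp) active — inhibits: none
  → actuator none
tick 2:
  layer 0 (recharge) idle — none
  layer 1 (cruise) active — inhibits: none
  layer 2 (grasp) active — inhibits: none
  → actuator none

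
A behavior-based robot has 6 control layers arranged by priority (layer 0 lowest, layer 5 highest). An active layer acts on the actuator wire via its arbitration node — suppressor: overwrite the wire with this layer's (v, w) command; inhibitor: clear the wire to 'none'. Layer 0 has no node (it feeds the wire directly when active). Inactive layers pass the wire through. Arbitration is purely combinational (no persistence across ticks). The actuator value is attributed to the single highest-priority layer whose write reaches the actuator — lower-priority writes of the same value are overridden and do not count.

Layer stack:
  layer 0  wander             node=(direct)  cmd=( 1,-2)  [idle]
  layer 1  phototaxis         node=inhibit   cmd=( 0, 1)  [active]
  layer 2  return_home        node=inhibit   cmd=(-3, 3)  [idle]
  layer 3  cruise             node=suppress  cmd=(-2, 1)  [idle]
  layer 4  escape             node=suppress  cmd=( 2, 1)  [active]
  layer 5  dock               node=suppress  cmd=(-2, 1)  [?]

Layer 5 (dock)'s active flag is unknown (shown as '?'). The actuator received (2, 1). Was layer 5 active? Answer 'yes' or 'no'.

If layer 5 is active=yes:
  actuator would be (-2, 1)
If layer 5 is active=no:
  actuator would be (2, 1)
Observed (2, 1), so layer 5 was idle.

no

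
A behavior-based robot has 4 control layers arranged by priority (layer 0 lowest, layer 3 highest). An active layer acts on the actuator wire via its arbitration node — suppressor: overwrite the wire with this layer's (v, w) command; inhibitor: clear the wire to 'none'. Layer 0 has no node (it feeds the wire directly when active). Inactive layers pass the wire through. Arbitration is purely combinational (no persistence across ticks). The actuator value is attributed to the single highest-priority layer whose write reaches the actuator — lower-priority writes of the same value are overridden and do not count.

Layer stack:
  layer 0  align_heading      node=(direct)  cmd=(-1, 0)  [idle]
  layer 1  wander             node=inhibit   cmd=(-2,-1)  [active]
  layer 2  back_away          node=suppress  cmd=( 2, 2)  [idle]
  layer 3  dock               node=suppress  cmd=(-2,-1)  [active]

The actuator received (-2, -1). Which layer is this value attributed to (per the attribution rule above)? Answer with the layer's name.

[0] align_heading off; wire := none
[1] wander on (inhibit); wire := none
[2] back_away off; pass none
[3] dock on (suppress); wire := (-2, -1)
output (-2, -1)
last writer: layer 3 = dock

dock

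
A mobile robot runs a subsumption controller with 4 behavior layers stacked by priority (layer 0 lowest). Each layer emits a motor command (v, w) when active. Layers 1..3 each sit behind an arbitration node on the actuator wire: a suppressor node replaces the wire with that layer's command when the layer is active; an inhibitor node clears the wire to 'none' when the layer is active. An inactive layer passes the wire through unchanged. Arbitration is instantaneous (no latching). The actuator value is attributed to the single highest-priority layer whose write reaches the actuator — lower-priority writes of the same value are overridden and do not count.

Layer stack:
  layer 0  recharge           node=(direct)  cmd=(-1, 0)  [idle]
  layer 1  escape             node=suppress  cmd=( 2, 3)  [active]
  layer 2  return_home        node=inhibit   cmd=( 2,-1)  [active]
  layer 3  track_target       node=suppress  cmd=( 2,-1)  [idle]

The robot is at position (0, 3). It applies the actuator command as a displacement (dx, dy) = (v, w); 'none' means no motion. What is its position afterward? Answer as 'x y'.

0 3

L0 recharge: idle → wire = none
L1 escape: active, suppressor → wire = (2, 3)
L2 return_home: active, inhibitor → wire = none
L3 track_target: idle → wire stays none
actuator = none
position: (0, 3) + none = (0, 3)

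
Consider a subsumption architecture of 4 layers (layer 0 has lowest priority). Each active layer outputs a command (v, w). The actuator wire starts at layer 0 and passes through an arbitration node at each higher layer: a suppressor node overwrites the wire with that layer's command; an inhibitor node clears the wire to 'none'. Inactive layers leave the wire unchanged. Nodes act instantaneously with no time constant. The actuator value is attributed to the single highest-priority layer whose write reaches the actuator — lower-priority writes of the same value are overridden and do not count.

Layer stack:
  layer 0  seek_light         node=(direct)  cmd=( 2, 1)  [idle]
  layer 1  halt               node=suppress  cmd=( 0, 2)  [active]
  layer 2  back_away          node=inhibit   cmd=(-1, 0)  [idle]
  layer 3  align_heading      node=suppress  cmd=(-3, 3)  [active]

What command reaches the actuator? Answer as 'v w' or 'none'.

-3 3

[0] seek_light off; wire := none
[1] halt on (suppress); wire := (0, 2)
[2] back_away off; pass (0, 2)
[3] align_heading on (suppress); wire := (-3, 3)
output (-3, 3)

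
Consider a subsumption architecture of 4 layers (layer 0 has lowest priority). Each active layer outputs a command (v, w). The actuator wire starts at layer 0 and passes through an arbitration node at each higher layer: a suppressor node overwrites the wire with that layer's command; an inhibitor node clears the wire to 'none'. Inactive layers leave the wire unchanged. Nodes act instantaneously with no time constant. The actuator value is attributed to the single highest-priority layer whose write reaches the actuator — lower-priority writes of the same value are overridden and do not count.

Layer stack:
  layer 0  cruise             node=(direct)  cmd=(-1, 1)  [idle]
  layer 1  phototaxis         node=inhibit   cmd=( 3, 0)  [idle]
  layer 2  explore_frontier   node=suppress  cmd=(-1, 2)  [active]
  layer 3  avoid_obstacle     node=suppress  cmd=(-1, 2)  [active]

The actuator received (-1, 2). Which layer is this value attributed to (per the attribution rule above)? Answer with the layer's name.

avoid_obstacle

L0 cruise: idle → wire = none
L1 phototaxis: idle → wire stays none
L2 explore_frontier: active, suppressor → wire = (-1, 2)
L3 avoid_obstacle: active, suppressor → wire = (-1, 2)
actuator = (-1, 2)
last writer: layer 3 = avoid_obstacle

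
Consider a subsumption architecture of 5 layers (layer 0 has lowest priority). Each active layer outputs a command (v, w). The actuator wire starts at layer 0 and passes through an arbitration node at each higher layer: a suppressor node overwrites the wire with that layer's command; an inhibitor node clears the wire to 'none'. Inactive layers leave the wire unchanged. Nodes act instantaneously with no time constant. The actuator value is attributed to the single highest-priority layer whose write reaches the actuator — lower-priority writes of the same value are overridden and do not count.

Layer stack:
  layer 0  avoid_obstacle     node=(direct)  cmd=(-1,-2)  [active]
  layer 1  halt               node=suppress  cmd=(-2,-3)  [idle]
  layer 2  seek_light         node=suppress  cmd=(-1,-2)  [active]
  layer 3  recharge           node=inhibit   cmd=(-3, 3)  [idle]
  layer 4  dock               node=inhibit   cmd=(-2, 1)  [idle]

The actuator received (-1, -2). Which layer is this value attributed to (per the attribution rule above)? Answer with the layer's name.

layer 0 (avoid_obstacle) active — direct: (-1, -2)
layer 1 (halt) idle — unchanged: (-1, -2)
layer 2 (seek_light) active — suppresses: (-1, -2)
layer 3 (recharge) idle — unchanged: (-1, -2)
layer 4 (dock) idle — unchanged: (-1, -2)
→ actuator (-1, -2)
last writer: layer 2 = seek_light

seek_light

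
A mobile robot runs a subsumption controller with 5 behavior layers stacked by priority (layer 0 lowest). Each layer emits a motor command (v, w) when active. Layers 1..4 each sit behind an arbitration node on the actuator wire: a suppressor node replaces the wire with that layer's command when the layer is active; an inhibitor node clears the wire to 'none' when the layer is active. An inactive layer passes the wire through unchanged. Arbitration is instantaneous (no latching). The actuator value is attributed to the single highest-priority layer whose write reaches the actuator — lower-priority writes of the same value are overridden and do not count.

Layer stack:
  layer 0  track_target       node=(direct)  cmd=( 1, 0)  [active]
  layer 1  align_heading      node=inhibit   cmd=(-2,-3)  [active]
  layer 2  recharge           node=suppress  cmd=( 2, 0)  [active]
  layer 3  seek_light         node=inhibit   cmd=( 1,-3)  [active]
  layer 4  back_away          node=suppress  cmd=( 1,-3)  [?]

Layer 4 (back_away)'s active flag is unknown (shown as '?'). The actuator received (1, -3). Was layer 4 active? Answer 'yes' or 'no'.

If layer 4 is active=yes:
  actuator would be (1, -3)
If layer 4 is active=no:
  actuator would be none
Observed (1, -3), so layer 4 was active.

yes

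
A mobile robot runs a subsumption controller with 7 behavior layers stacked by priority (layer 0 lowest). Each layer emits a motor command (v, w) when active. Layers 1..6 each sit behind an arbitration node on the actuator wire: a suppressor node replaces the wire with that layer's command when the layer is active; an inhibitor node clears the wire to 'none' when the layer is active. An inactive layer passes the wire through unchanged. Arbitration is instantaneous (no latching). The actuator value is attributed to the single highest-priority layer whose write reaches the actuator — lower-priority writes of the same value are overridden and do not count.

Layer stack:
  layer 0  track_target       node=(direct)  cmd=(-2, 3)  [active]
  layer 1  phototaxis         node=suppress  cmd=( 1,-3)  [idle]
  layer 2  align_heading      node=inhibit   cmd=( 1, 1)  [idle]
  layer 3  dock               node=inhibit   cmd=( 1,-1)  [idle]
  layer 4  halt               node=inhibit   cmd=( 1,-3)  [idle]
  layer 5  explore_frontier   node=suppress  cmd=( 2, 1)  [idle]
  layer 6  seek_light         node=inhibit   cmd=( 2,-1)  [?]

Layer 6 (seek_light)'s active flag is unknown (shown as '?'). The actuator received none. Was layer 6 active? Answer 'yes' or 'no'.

yes

If layer 6 is active=yes:
  actuator would be none
If layer 6 is active=no:
  actuator would be (-2, 3)
Observed none, so layer 6 was active.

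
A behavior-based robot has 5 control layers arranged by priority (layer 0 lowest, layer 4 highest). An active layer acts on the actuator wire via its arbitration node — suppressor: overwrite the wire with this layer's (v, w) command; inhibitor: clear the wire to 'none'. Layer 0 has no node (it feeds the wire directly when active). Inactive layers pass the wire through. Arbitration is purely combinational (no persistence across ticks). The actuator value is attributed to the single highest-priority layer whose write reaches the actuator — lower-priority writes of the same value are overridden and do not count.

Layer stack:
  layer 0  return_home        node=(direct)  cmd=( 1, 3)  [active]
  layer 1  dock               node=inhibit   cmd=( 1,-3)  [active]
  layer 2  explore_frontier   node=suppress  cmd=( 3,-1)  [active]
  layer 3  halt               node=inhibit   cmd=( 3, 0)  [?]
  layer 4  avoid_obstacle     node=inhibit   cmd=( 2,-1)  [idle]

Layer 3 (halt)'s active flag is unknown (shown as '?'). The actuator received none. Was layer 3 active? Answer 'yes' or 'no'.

yes

If layer 3 is active=yes:
  actuator would be none
If layer 3 is active=no:
  actuator would be (3, -1)
Observed none, so layer 3 was active.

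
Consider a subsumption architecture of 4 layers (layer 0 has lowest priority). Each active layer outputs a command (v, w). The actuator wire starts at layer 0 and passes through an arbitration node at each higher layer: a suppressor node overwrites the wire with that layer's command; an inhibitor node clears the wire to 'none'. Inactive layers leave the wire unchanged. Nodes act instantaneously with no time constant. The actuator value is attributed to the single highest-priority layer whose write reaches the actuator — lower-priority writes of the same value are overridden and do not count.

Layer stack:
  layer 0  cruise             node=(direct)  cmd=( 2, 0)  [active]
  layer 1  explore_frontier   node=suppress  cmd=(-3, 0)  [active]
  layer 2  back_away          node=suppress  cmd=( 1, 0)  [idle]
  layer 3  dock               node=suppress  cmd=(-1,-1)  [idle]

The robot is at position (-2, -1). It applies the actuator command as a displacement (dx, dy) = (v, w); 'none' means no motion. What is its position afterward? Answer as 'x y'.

[0] cruise on; wire := (2, 0)
[1] explore_frontier on (suppress); wire := (-3, 0)
[2] back_away off; pass (-3, 0)
[3] dock off; pass (-3, 0)
output (-3, 0)
position: (-2, -1) + (-3, 0) = (-5, -1)

-5 -1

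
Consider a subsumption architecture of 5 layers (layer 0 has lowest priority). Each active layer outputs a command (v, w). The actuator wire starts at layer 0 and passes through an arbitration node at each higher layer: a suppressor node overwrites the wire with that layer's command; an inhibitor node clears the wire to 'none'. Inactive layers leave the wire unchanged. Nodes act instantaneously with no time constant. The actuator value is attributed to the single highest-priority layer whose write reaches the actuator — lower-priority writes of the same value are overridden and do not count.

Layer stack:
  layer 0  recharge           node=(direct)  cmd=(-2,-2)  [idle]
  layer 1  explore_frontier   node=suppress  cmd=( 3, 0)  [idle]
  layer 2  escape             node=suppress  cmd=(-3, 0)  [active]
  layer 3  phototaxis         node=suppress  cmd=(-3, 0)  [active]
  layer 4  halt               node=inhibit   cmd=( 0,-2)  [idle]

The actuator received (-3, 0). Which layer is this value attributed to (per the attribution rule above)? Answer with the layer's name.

layer 0 (recharge) idle — none
layer 1 (explore_frontier) idle — unchanged: none
layer 2 (escape) active — suppresses: (-3, 0)
layer 3 (phototaxis) active — suppresses: (-3, 0)
layer 4 (halt) idle — unchanged: (-3, 0)
→ actuator (-3, 0)
last writer: layer 3 = phototaxis

phototaxis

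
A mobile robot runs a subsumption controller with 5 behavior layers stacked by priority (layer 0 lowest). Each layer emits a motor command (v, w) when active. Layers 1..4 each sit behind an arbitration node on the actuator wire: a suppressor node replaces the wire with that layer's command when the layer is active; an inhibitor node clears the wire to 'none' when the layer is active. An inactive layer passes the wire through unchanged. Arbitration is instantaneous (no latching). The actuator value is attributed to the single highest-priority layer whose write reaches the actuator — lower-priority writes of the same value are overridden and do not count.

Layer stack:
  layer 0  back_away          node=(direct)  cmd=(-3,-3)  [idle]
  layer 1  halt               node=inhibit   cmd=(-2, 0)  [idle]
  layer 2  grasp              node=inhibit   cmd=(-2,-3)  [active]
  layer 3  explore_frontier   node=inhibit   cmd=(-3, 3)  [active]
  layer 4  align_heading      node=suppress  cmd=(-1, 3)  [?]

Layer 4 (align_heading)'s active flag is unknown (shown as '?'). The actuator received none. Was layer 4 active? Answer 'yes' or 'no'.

If layer 4 is active=yes:
  actuator would be (-1, 3)
If layer 4 is active=no:
  actuator would be none
Observed none, so layer 4 was idle.

no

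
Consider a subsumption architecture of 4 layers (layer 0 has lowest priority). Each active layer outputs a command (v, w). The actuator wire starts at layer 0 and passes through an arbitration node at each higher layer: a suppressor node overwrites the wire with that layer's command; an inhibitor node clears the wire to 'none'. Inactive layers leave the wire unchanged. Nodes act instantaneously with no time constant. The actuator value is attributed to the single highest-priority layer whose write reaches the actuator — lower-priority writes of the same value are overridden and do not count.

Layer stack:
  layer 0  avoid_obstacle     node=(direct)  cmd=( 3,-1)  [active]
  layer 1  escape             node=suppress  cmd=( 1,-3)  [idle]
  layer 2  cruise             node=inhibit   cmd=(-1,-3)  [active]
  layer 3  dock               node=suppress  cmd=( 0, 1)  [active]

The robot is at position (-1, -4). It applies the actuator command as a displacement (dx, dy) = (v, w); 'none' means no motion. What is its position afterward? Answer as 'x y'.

[0] avoid_obstacle on; wire := (3, -1)
[1] escape off; pass (3, -1)
[2] cruise on (inhibit); wire := none
[3] dock on (suppress); wire := (0, 1)
output (0, 1)
position: (-1, -4) + (0, 1) = (-1, -3)

-1 -3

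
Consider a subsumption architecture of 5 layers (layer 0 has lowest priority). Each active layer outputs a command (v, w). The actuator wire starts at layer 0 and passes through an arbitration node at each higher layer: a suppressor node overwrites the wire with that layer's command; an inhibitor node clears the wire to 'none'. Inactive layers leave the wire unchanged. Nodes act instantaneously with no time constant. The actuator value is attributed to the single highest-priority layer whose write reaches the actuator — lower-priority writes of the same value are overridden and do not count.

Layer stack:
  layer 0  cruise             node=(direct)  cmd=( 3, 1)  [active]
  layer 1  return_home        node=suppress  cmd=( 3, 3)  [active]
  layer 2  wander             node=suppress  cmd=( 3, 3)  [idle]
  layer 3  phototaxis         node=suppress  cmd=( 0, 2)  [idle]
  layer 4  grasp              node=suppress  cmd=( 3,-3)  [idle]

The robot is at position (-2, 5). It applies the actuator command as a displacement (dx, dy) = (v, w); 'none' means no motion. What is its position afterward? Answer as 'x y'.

1 8

layer 0 (cruise) active — direct: (3, 1)
layer 1 (return_home) active — suppresses: (3, 3)
layer 2 (wander) idle — unchanged: (3, 3)
layer 3 (phototaxis) idle — unchanged: (3, 3)
layer 4 (grasp) idle — unchanged: (3, 3)
→ actuator (3, 3)
position: (-2, 5) + (3, 3) = (1, 8)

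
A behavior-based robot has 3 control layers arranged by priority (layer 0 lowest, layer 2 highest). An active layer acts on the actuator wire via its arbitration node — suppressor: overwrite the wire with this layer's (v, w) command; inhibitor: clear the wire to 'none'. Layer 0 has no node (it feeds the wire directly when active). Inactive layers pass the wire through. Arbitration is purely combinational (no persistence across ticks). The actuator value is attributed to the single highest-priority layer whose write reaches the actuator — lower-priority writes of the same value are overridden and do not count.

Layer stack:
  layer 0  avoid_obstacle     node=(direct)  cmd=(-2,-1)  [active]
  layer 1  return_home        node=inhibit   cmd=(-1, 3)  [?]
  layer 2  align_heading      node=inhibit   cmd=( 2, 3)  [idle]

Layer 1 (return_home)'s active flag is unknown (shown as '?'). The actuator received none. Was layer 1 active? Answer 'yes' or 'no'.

If layer 1 is active=yes:
  actuator would be none
If layer 1 is active=no:
  actuator would be (-2, -1)
Observed none, so layer 1 was active.

yes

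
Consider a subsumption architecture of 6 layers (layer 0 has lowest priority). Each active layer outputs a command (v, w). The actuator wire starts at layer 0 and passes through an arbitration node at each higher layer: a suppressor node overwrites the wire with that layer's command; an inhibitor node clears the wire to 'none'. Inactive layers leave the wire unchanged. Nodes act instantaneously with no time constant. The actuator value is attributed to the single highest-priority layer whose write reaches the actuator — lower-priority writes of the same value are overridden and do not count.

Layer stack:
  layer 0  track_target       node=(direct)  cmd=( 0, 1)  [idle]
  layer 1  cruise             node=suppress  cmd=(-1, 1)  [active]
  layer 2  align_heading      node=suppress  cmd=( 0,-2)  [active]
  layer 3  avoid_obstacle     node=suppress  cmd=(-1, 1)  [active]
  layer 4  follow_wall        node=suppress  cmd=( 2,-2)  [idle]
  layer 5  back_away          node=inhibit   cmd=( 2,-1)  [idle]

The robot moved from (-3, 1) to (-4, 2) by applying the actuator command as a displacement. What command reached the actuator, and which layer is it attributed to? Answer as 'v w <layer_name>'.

displacement = (-4, 2) − (-3, 1) = (-1, 1)
[0] track_target off; wire := none
[1] cruise on (suppress); wire := (-1, 1)
[2] align_heading on (suppress); wire := (0, -2)
[3] avoid_obstacle on (suppress); wire := (-1, 1)
[4] follow_wall off; pass (-1, 1)
[5] back_away off; pass (-1, 1)
output (-1, 1) — from layer 3 (avoid_obstacle)

-1 1 avoid_obstacle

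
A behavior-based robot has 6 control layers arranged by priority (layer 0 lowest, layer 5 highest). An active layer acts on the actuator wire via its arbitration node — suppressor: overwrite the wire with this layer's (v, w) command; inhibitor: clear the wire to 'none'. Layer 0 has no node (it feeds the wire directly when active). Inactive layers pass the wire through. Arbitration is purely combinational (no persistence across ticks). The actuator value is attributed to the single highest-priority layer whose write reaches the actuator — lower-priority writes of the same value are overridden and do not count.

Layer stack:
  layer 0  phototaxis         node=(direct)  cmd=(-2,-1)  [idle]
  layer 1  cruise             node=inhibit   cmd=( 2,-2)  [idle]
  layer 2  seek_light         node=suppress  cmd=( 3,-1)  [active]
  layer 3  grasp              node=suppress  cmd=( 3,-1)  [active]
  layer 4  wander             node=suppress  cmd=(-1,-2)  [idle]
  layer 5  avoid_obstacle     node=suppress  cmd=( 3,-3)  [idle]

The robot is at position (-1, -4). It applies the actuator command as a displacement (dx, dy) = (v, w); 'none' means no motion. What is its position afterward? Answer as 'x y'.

2 -5

layer 0 (phototaxis) idle — none
layer 1 (cruise) idle — unchanged: none
layer 2 (seek_light) active — suppresses: (3, -1)
layer 3 (grasp) active — suppresses: (3, -1)
layer 4 (wander) idle — unchanged: (3, -1)
layer 5 (avoid_obstacle) idle — unchanged: (3, -1)
→ actuator (3, -1)
position: (-1, -4) + (3, -1) = (2, -5)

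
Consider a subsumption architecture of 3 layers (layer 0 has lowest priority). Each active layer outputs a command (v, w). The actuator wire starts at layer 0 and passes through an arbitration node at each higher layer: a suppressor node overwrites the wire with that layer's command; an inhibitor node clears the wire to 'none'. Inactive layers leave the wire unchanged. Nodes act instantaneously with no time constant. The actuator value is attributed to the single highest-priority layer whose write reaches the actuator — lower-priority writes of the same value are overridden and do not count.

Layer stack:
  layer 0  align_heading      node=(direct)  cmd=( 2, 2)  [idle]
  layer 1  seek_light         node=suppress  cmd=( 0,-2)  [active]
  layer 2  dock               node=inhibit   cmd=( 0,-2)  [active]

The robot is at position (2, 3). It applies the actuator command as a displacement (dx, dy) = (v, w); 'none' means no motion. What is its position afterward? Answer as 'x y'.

layer 0 (align_heading) idle — none
layer 1 (seek_light) active — suppresses: (0, -2)
layer 2 (dock) active — inhibits: none
→ actuator none
position: (2, 3) + none = (2, 3)

2 3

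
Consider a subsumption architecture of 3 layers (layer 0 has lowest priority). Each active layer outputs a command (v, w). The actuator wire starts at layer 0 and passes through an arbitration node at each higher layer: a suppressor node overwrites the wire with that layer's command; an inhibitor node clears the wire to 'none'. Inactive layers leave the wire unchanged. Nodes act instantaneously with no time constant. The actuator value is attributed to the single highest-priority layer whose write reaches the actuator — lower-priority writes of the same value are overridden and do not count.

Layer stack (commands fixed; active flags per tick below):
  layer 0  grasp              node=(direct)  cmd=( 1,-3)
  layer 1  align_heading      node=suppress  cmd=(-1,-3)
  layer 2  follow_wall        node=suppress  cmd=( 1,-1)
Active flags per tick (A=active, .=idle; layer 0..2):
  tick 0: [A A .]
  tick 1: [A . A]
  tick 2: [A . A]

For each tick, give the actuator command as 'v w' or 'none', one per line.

tick 0:
  layer 0 (grasp) active — direct: (1, -3)
  layer 1 (align_heading) active — suppresses: (-1, -3)
  layer 2 (follow_wall) idle — unchanged: (-1, -3)
  → actuator (-1, -3)
tick 1:
  layer 0 (grasp) active — direct: (1, -3)
  layer 1 (align_heading) idle — unchanged: (1, -3)
  layer 2 (follow_wall) active — suppresses: (1, -1)
  → actuator (1, -1)
tick 2:
  layer 0 (grasp) active — direct: (1, -3)
  layer 1 (align_heading) idle — unchanged: (1, -3)
  layer 2 (follow_wall) active — suppresses: (1, -1)
  → actuator (1, -1)

-1 -3
1 -1
1 -1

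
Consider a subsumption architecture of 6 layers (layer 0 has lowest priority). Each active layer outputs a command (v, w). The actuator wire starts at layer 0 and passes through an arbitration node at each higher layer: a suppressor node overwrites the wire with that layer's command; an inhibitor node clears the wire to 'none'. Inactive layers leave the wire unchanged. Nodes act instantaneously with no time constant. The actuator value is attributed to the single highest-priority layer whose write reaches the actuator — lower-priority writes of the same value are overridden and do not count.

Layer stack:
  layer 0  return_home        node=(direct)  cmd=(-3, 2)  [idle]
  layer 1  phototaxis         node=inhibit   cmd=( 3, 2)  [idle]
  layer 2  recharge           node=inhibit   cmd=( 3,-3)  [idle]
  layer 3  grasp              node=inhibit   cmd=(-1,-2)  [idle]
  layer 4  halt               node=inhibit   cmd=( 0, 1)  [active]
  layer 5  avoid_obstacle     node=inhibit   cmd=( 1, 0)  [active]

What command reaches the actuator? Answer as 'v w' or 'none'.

none

[0] return_home off; wire := none
[1] phototaxis off; pass none
[2] recharge off; pass none
[3] grasp off; pass none
[4] halt on (inhibit); wire := none
[5] avoid_obstacle on (inhibit); wire := none
output none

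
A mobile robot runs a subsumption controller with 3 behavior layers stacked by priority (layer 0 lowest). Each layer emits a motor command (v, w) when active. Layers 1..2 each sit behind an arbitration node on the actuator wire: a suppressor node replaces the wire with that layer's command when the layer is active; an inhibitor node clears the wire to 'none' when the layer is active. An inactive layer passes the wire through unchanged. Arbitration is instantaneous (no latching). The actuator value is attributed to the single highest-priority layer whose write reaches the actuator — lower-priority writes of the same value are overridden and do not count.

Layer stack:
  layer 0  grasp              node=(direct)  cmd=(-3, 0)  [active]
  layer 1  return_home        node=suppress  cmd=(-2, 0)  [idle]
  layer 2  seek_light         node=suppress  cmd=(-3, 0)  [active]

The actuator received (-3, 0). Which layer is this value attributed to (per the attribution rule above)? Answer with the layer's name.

L0 grasp: active, feeds wire = (-3, 0)
L1 return_home: idle → wire stays (-3, 0)
L2 seek_light: active, suppressor → wire = (-3, 0)
actuator = (-3, 0)
last writer: layer 2 = seek_light

seek_light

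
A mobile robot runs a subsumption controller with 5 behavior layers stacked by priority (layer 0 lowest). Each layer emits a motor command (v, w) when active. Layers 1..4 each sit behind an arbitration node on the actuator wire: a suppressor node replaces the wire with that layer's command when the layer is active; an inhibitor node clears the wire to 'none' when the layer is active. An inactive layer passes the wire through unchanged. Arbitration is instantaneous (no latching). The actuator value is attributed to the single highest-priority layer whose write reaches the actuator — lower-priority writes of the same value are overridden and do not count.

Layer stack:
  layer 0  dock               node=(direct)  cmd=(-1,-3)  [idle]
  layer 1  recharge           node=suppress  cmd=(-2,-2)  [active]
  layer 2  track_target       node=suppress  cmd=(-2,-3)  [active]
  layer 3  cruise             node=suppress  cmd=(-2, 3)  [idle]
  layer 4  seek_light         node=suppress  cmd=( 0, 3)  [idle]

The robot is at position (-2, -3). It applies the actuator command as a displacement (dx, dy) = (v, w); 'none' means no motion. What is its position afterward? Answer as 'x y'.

-4 -6

L0 dock: idle → wire = none
L1 recharge: active, suppressor → wire = (-2, -2)
L2 track_target: active, suppressor → wire = (-2, -3)
L3 cruise: idle → wire stays (-2, -3)
L4 seek_light: idle → wire stays (-2, -3)
actuator = (-2, -3)
position: (-2, -3) + (-2, -3) = (-4, -6)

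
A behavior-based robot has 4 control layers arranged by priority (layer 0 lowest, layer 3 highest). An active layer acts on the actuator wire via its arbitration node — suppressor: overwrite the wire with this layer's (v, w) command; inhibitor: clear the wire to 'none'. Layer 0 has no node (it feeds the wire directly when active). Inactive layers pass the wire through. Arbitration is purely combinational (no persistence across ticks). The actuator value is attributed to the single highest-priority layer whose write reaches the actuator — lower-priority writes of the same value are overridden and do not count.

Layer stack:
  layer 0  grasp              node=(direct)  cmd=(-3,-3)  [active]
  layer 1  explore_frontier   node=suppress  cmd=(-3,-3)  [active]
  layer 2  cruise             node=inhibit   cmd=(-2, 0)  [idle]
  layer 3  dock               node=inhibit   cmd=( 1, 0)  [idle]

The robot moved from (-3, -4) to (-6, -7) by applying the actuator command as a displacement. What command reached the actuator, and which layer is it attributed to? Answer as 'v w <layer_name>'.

-3 -3 explore_frontier

displacement = (-6, -7) − (-3, -4) = (-3, -3)
L0 grasp: active, feeds wire = (-3, -3)
L1 explore_frontier: active, suppressor → wire = (-3, -3)
L2 cruise: idle → wire stays (-3, -3)
L3 dock: idle → wire stays (-3, -3)
actuator = (-3, -3) — from layer 1 (explore_frontier)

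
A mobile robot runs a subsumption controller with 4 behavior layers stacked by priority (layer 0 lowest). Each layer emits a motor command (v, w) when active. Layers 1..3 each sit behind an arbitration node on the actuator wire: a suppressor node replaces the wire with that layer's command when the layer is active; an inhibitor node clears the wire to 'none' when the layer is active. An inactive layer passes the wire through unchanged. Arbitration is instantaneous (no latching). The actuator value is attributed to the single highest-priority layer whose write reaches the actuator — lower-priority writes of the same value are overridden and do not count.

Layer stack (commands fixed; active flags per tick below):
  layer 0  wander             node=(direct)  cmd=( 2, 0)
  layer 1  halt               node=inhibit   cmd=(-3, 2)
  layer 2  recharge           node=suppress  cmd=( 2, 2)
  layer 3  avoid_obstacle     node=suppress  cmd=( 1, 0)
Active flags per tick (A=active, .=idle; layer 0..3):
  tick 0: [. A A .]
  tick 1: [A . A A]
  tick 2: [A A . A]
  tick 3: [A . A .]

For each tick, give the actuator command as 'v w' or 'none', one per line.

tick 0:
  L0 wander: idle → wire = none
  L1 halt: active, inhibitor → wire = none
  L2 recharge: active, suppressor → wire = (2, 2)
  L3 avoid_obstacle: idle → wire stays (2, 2)
  actuator = (2, 2)
tick 1:
  L0 wander: active, feeds wire = (2, 0)
  L1 halt: idle → wire stays (2, 0)
  L2 recharge: active, suppressor → wire = (2, 2)
  L3 avoid_obstacle: active, suppressor → wire = (1, 0)
  actuator = (1, 0)
tick 2:
  L0 wander: active, feeds wire = (2, 0)
  L1 halt: active, inhibitor → wire = none
  L2 recharge: idle → wire stays none
  L3 avoid_obstacle: active, suppressor → wire = (1, 0)
  actuator = (1, 0)
tick 3:
  L0 wander: active, feeds wire = (2, 0)
  L1 halt: idle → wire stays (2, 0)
  L2 recharge: active, suppressor → wire = (2, 2)
  L3 avoid_obstacle: idle → wire stays (2, 2)
  actuator = (2, 2)

2 2
1 0
1 0
2 2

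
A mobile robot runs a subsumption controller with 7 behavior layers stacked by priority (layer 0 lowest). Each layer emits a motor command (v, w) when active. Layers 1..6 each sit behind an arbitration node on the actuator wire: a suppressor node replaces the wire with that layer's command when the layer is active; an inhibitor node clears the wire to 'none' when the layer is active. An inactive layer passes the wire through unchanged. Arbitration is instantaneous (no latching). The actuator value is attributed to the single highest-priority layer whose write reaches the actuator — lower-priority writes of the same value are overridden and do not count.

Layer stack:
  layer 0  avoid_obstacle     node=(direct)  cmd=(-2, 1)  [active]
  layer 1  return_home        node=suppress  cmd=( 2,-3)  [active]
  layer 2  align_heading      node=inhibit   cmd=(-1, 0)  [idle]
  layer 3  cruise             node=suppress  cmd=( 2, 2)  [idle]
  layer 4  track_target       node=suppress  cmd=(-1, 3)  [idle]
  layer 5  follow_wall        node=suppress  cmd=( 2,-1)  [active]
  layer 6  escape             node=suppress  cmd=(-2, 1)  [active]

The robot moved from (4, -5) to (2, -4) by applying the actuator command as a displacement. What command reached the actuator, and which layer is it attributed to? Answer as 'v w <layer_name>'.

displacement = (2, -4) − (4, -5) = (-2, 1)
[0] avoid_obstacle on; wire := (-2, 1)
[1] return_home on (suppress); wire := (2, -3)
[2] align_heading off; pass (2, -3)
[3] cruise off; pass (2, -3)
[4] track_target off; pass (2, -3)
[5] follow_wall on (suppress); wire := (2, -1)
[6] escape on (suppress); wire := (-2, 1)
output (-2, 1) — from layer 6 (escape)

-2 1 escape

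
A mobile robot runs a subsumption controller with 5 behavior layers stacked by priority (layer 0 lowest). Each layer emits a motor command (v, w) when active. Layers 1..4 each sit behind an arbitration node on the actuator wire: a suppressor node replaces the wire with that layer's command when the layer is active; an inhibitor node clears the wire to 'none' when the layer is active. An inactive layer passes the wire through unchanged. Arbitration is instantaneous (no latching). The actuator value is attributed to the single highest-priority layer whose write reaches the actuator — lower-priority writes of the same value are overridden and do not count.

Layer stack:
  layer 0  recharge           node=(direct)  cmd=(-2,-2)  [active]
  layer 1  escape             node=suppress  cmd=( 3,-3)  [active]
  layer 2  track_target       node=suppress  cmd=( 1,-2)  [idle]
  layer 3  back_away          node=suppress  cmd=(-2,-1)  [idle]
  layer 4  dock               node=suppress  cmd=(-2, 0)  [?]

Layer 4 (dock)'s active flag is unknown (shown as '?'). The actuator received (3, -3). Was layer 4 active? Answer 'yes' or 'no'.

no

If layer 4 is active=yes:
  actuator would be (-2, 0)
If layer 4 is active=no:
  actuator would be (3, -3)
Observed (3, -3), so layer 4 was idle.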